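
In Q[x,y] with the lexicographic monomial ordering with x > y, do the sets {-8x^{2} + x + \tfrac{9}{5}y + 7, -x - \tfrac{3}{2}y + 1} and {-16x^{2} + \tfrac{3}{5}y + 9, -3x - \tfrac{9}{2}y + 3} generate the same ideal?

No, the ideals differ.

Two ideals are equal iff their reduced Gröbner bases coincide (the reduced basis is unique for a fixed ordering).
Buchberger on the first generating set:
f_1 = -8x^{2} + x + \tfrac{9}{5}y + 7, LT = x^{2}.
f_2 = -x - \tfrac{3}{2}y + 1, LT = x.

S(f_1,f_2): lcm = x^{2}. S = -\tfrac{3}{2}xy + \tfrac{7}{8}x - \tfrac{9}{40}y - \tfrac{7}{8}.
  leading term xy: subtract (\tfrac{3}{2}y)·f_2 from -\tfrac{3}{2}xy + \tfrac{7}{8}x - \tfrac{9}{40}y - \tfrac{7}{8} → \tfrac{7}{8}x + \tfrac{9}{4}y^{2} - \tfrac{69}{40}y - \tfrac{7}{8}
  leading term x: subtract (-\tfrac{7}{8})·f_2 from \tfrac{7}{8}x + \tfrac{9}{4}y^{2} - \tfrac{69}{40}y - \tfrac{7}{8} → \tfrac{9}{4}y^{2} - \tfrac{243}{80}y
  leading term y^{2}: no divisor's leading term divides it; move \tfrac{9}{4}y^{2} to the remainder.
  leading term y: no divisor's leading term divides it; move -\tfrac{243}{80}y to the remainder.
  remainder \tfrac{9}{4}y^{2} - \tfrac{243}{80}y ≠ 0; add g_3 = \tfrac{9}{4}y^{2} - \tfrac{243}{80}y to the basis.

The other S-polynomials (S(f_1,g_3), S(f_2,g_3)) all reduce to 0 modulo the current basis, so we have a Gröbner basis.
Inter-reduce: drop elements whose leading term is divisible by another's, tail-reduce, and make monic.
Reduced Gröbner basis: {x + \tfrac{3}{2}y - 1, y^{2} - \tfrac{27}{20}y}.

Buchberger on the second generating set:
h_1 = -16x^{2} + \tfrac{3}{5}y + 9, LT = x^{2}.
h_2 = -3x - \tfrac{9}{2}y + 3, LT = x.

S(h_1,h_2): lcm = x^{2}. S = -\tfrac{3}{2}xy + x - \tfrac{3}{80}y - \tfrac{9}{16}.
  leading term xy: subtract (\tfrac{1}{2}y)·h_2 from -\tfrac{3}{2}xy + x - \tfrac{3}{80}y - \tfrac{9}{16} → x + \tfrac{9}{4}y^{2} - \tfrac{123}{80}y - \tfrac{9}{16}
  leading term x: subtract (-\tfrac{1}{3})·h_2 from x + \tfrac{9}{4}y^{2} - \tfrac{123}{80}y - \tfrac{9}{16} → \tfrac{9}{4}y^{2} - \tfrac{243}{80}y + \tfrac{7}{16}
  leading term y^{2}: no divisor's leading term divides it; move \tfrac{9}{4}y^{2} to the remainder.
  leading term y: no divisor's leading term divides it; move -\tfrac{243}{80}y to the remainder.
  leading term 1: no divisor's leading term divides it; move \tfrac{7}{16} to the remainder.
  remainder \tfrac{9}{4}y^{2} - \tfrac{243}{80}y + \tfrac{7}{16} ≠ 0; add k_3 = \tfrac{9}{4}y^{2} - \tfrac{243}{80}y + \tfrac{7}{16} to the basis.

The other S-polynomials (S(h_1,k_3), S(h_2,k_3)) all reduce to 0 modulo the current basis, so we have a Gröbner basis.
Inter-reduce: drop elements whose leading term is divisible by another's, tail-reduce, and make monic.
Reduced Gröbner basis: {x + \tfrac{3}{2}y - 1, y^{2} - \tfrac{27}{20}y + \tfrac{7}{36}}.

Since the reduced bases disagree, the two ideals are not the same.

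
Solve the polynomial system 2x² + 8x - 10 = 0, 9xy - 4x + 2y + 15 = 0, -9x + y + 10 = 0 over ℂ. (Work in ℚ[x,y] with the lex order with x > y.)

{(1, -1)}

Compute a lex Gröbner basis by Buchberger's algorithm.
f_1 = 2x² + 8x - 10, LT = x².
f_2 = 9xy - 4x + 2y + 15, LT = xy.
f_3 = -9x + y + 10, LT = x.

S(f_1,f_2): lcm = x²y. S = 4/9x² + 34/9xy - 5/3x - 5y.
  reduce S modulo (f_1, f_2, f_3):
  remainder -4400/729y - 4400/729 ≠ 0; add h_4 = -4400/729y - 4400/729 to the basis.

The other S-polynomials (S(f_1,f_3), S(f_2,f_3), S(f_1,h_4), S(f_2,h_4), S(f_3,h_4)) all reduce to 0 modulo the current basis, so we have a Gröbner basis.
Inter-reduce: drop elements whose leading term is divisible by another's, tail-reduce, and make monic.
Reduced Gröbner basis: {x - 1, y + 1}.

Since the basis is lex-ordered, y + 1 is univariate in y. Its roots are {-1}. Back-substituting each root into the other basis elements fixes the other coordinates.
  y = -1: the earlier basis element becomes x - 1 = 0, giving x = 1 — point (1, -1).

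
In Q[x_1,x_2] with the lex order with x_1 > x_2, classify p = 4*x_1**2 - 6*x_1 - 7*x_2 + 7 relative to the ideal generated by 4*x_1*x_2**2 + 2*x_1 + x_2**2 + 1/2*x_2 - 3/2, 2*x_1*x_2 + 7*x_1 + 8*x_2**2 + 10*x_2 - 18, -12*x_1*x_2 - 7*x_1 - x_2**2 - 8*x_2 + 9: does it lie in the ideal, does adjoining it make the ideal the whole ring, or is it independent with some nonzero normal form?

4*x_1**2 - 6*x_1 - 7*x_2 + 7 lies in I (it reduces to 0).

First compute the reduced Gröbner basis of I by Buchberger's algorithm.
f_1 = 4*x_1*x_2**2 + 2*x_1 + x_2**2 + 1/2*x_2 - 3/2, LT = x_1*x_2**2.
f_2 = 2*x_1*x_2 + 7*x_1 + 8*x_2**2 + 10*x_2 - 18, LT = x_1*x_2.
f_3 = -12*x_1*x_2 - 7*x_1 - x_2**2 - 8*x_2 + 9, LT = x_1*x_2.

S(f_1,f_2): lcm = x_1*x_2**2. S = -7/2*x_1*x_2 + 1/2*x_1 - 4*x_2**3 - 19/4*x_2**2 + 73/8*x_2 - 3/8.
  leading term x_1*x_2: subtract (-7/4)·f_2 from -7/2*x_1*x_2 + 1/2*x_1 - 4*x_2**3 - 19/4*x_2**2 + 73/8*x_2 - 3/8 → 51/4*x_1 - 4*x_2**3 + 37/4*x_2**2 + 213/8*x_2 - 255/8
  leading term x_1: no divisor's leading term divides it; move 51/4*x_1 to the remainder.
  leading term x_2**3: no divisor's leading term divides it; move -4*x_2**3 to the remainder.
  leading term x_2**2: no divisor's leading term divides it; move 37/4*x_2**2 to the remainder.
  leading term x_2: no divisor's leading term divides it; move 213/8*x_2 to the remainder.
  leading term 1: no divisor's leading term divides it; move -255/8 to the remainder.
  remainder 51/4*x_1 - 4*x_2**3 + 37/4*x_2**2 + 213/8*x_2 - 255/8 ≠ 0; add h_4 = 51/4*x_1 - 4*x_2**3 + 37/4*x_2**2 + 213/8*x_2 - 255/8 to the basis.

S(f_1,f_3): lcm = x_1*x_2**2. S = -7/12*x_1*x_2 + 1/2*x_1 - 1/12*x_2**3 - 5/12*x_2**2 + 7/8*x_2 - 3/8.
  leading term x_1*x_2: subtract (-7/24)·f_2 from -7/12*x_1*x_2 + 1/2*x_1 - 1/12*x_2**3 - 5/12*x_2**2 + 7/8*x_2 - 3/8 → 61/24*x_1 - 1/12*x_2**3 + 23/12*x_2**2 + 91/24*x_2 - 45/8
  leading term x_1: subtract (61/306)·h_4 from 61/24*x_1 - 1/12*x_2**3 + 23/12*x_2**2 + 91/24*x_2 - 45/8 → 437/612*x_2**3 + 89/1224*x_2**2 - 1237/816*x_2 + 35/48
  leading term x_2**3: no divisor's leading term divides it; move 437/612*x_2**3 to the remainder.
  leading term x_2**2: no divisor's leading term divides it; move 89/1224*x_2**2 to the remainder.
  leading term x_2: no divisor's leading term divides it; move -1237/816*x_2 to the remainder.
  leading term 1: no divisor's leading term divides it; move 35/48 to the remainder.
  remainder 437/612*x_2**3 + 89/1224*x_2**2 - 1237/816*x_2 + 35/48 ≠ 0; add h_5 = 437/612*x_2**3 + 89/1224*x_2**2 - 1237/816*x_2 + 35/48 to the basis.

S(f_2,f_3): lcm = x_1*x_2. S = 35/12*x_1 + 47/12*x_2**2 + 13/3*x_2 - 33/4.
  leading term x_1: subtract (35/153)·h_4 from 35/12*x_1 + 47/12*x_2**2 + 13/3*x_2 - 33/4 → 140/153*x_2**3 + 551/306*x_2**2 - 239/136*x_2 - 23/24
  leading term x_2**3: subtract (560/437)·h_5 from 140/153*x_2**3 + 551/306*x_2**2 - 239/136*x_2 - 23/24 → 4477/2622*x_2**2 + 1943/10488*x_2 - 6617/3496
  leading term x_2**2: no divisor's leading term divides it; move 4477/2622*x_2**2 to the remainder.
  leading term x_2: no divisor's leading term divides it; move 1943/10488*x_2 to the remainder.
  leading term 1: no divisor's leading term divides it; move -6617/3496 to the remainder.
  remainder 4477/2622*x_2**2 + 1943/10488*x_2 - 6617/3496 ≠ 0; add h_6 = 4477/2622*x_2**2 + 1943/10488*x_2 - 6617/3496 to the basis.

S(f_1,h_4): lcm = x_1*x_2**2. S = 1/2*x_1 + 16/51*x_2**5 - 37/51*x_2**4 - 71/34*x_2**3 + 11/4*x_2**2 + 1/8*x_2 - 3/8.
  leading term x_1: subtract (2/51)·h_4 from 1/2*x_1 + 16/51*x_2**5 - 37/51*x_2**4 - 71/34*x_2**3 + 11/4*x_2**2 + 1/8*x_2 - 3/8 → 16/51*x_2**5 - 37/51*x_2**4 - 197/102*x_2**3 + 487/204*x_2**2 - 125/136*x_2 + 7/8
  leading term x_2**5: subtract (192/437*x_2**2)·h_5 from 16/51*x_2**5 - 37/51*x_2**4 - 197/102*x_2**3 + 487/204*x_2**2 - 125/136*x_2 + 7/8 → -331/437*x_2**4 - 56401/44574*x_2**3 + 184259/89148*x_2**2 - 125/136*x_2 + 7/8
  leading term x_2**4: subtract (-202572/190969*x_2)·h_5 from -331/437*x_2**4 - 56401/44574*x_2**3 + 184259/89148*x_2**2 - 125/136*x_2 + 7/8 → -11572414/9739419*x_2**3 + 4468948/9739419*x_2**2 - 3782735/25971784*x_2 + 7/8
  leading term x_2**3: subtract (-138868968/83453453)·h_5 from -11572414/9739419*x_2**3 + 4468948/9739419*x_2**2 - 3782735/25971784*x_2 + 7/8 → 48390249/83453453*x_2**2 - 1781365143/667627624*x_2 + 1394243151/667627624
  leading term x_2**2: subtract (290341494/854968213)·h_6 from 48390249/83453453*x_2**2 - 1781365143/667627624*x_2 + 1394243151/667627624 → -18680128725/6839745704*x_2 + 18680128725/6839745704
  leading term x_2: no divisor's leading term divides it; move -18680128725/6839745704*x_2 to the remainder.
  leading term 1: no divisor's leading term divides it; move 18680128725/6839745704 to the remainder.
  remainder -18680128725/6839745704*x_2 + 18680128725/6839745704 ≠ 0; add h_7 = -18680128725/6839745704*x_2 + 18680128725/6839745704 to the basis.

The other S-polynomials (S(f_2,h_4), S(f_3,h_4), S(f_1,h_5), S(f_2,h_5), S(f_3,h_5), S(h_4,h_5), S(f_1,h_6), S(f_2,h_6), S(f_3,h_6), S(h_4,h_6), S(h_5,h_6), S(f_1,h_7), S(f_2,h_7), S(f_3,h_7), S(h_4,h_7), S(h_5,h_7), S(h_6,h_7)) all reduce to 0 modulo the current basis, so we have a Gröbner basis.
Inter-reduce: drop elements whose leading term is divisible by another's, tail-reduce, and make monic.
Reduced Gröbner basis: {x_1, x_2 - 1}.
Label its elements g_1 = x_1, g_2 = x_2 - 1.

Reduce p = 4*x_1**2 - 6*x_1 - 7*x_2 + 7 modulo G:
  leading term x_1**2: subtract (4*x_1)·g_1 from 4*x_1**2 - 6*x_1 - 7*x_2 + 7 → -6*x_1 - 7*x_2 + 7
  leading term x_1: subtract (-6)·g_1 from -6*x_1 - 7*x_2 + 7 → -7*x_2 + 7
  leading term x_2: subtract (-7)·g_2 from -7*x_2 + 7 → 0
  normal form = 0.
Since the normal form is 0, p ∈ I.

Ideal membership is decidable via reduction modulo a Gröbner basis.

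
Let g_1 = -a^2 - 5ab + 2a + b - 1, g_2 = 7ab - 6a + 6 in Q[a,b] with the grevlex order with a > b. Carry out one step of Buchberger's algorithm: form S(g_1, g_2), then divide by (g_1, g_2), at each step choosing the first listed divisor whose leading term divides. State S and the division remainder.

S(g_1, g_2) = 5ab^2 + 6/7a^2 - 2ab - b^2 - 6/7a + b; remainder on division = -b^2 - 6/7a - 17/7b + 6/7.

lcm(LM(g_1), LM(g_2)) = a^2b.
S = (lcm/LT(g_1))·g_1 − (lcm/LT(g_2))·g_2 = 5ab^2 + 6/7a^2 - 2ab - b^2 - 6/7a + b.
Reduce S modulo (g_1, g_2) in that order:
  leading term ab^2: subtract (5/7b)·g_2 from 5ab^2 + 6/7a^2 - 2ab - b^2 - 6/7a + b → 6/7a^2 + 16/7ab - b^2 - 6/7a - 23/7b
  leading term a^2: subtract (-6/7)·g_1 from 6/7a^2 + 16/7ab - b^2 - 6/7a - 23/7b → -2ab - b^2 + 6/7a - 17/7b - 6/7
  leading term ab: subtract (-2/7)·g_2 from -2ab - b^2 + 6/7a - 17/7b - 6/7 → -b^2 - 6/7a - 17/7b + 6/7
  leading term b^2: no divisor's leading term divides it; move -b^2 to the remainder.
  leading term a: no divisor's leading term divides it; move -6/7a to the remainder.
  leading term b: no divisor's leading term divides it; move -17/7b to the remainder.
  leading term 1: no divisor's leading term divides it; move 6/7 to the remainder.
The remainder -b^2 - 6/7a - 17/7b + 6/7 is nonzero, so it would be added as the next basis element.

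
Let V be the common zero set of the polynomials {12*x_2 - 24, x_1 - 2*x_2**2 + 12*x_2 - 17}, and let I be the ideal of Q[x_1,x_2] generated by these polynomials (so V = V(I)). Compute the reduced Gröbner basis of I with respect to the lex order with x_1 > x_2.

G = {x_1 - 1, x_2 - 2}

f_1 = 12*x_2 - 24, LT = x_2.
f_2 = x_1 - 2*x_2**2 + 12*x_2 - 17, LT = x_1.

The S-polynomials (S(f_1,f_2)) all reduce to 0 modulo the current basis, so we have a Gröbner basis.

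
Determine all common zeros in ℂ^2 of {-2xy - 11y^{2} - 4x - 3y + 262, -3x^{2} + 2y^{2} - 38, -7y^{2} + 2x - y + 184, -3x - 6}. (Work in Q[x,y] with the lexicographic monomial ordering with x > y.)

Compute a lex Gröbner basis by Buchberger's algorithm.
f_1 = -2xy - 4x - 11y^{2} - 3y + 262, LT = xy.
f_2 = -3x^{2} + 2y^{2} - 38, LT = x^{2}.
f_3 = 2x - 7y^{2} - y + 184, LT = x.
f_4 = -3x - 6, LT = x.

S(f_1,f_2): lcm = x^{2}y. S = 2x^{2} + \tfrac{11}{2}xy^{2} + \tfrac{3}{2}xy - 131x + \tfrac{2}{3}y^{3} - \tfrac{38}{3}y.
  reduce S modulo (f_1, f_2, f_3, f_4):
  remainder -\tfrac{355}{12}y^{3} - \tfrac{1040}{3}y^{2} + \tfrac{7993}{12}y + \tfrac{54205}{6} ≠ 0; add h_5 = -\tfrac{355}{12}y^{3} - \tfrac{1040}{3}y^{2} + \tfrac{7993}{12}y + \tfrac{54205}{6} to the basis.

S(f_1,f_3): lcm = xy. S = 2x + \tfrac{7}{2}y^{3} + 6y^{2} - \tfrac{181}{2}y - 131.
  reduce S modulo (f_1, f_2, f_3, f_4, h_5):
  remainder -\tfrac{1989}{71}y^{2} - \tfrac{3797}{355}y + \tfrac{53522}{71} ≠ 0; add h_6 = -\tfrac{1989}{71}y^{2} - \tfrac{3797}{355}y + \tfrac{53522}{71} to the basis.

S(f_1,f_4): lcm = xy. S = 2x + \tfrac{11}{2}y^{2} - \tfrac{1}{2}y - 131.
  reduce S modulo (f_1, f_2, f_3, f_4, h_5, h_6):
  remainder -\tfrac{8498}{1989}y + \tfrac{42490}{1989} ≠ 0; add h_7 = -\tfrac{8498}{1989}y + \tfrac{42490}{1989} to the basis.

The other S-polynomials (S(f_2,f_3), S(f_2,f_4), S(f_3,f_4), S(f_1,h_5), S(f_2,h_5), S(f_3,h_5), S(f_4,h_5), S(f_1,h_6), S(f_2,h_6), S(f_3,h_6), S(f_4,h_6), S(h_5,h_6), S(f_1,h_7), S(f_2,h_7), S(f_3,h_7), S(f_4,h_7), S(h_5,h_7), S(h_6,h_7)) all reduce to 0 modulo the current basis, so we have a Gröbner basis.
Inter-reduce: drop elements whose leading term is divisible by another's, tail-reduce, and make monic.
Reduced Gröbner basis: {x + 2, y - 5}.

Elimination: the polynomial y - 5 lies in the elimination ideal for y, so y ∈ {5}. For each such y, the remaining basis elements (now univariate) give the rest of the solution.
  y = 5: the earlier basis element becomes x + 2 = 0, giving x = -2 — point (-2, 5).
A lex Gröbner basis triangularizes the system, enabling back-substitution.

{(-2, 5)}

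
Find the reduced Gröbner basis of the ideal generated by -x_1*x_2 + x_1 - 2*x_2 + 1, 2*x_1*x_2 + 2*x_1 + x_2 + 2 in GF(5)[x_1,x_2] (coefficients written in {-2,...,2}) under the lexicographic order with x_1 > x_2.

f_1 = -x_1*x_2 + x_1 - 2*x_2 + 1, LT = x_1*x_2.
f_2 = 2*x_1*x_2 + 2*x_1 + x_2 + 2, LT = x_1*x_2.

S(f_1,f_2): lcm = x_1*x_2. S = -2*x_1 - x_2 - 2.
  reduce S modulo (f_1, f_2):
  remainder -2*x_1 - x_2 - 2 ≠ 0; add g_3 = -2*x_1 - x_2 - 2 to the basis.

S(f_1,g_3): lcm = x_1*x_2. S = -x_1 + 2*x_2**2 + x_2 - 1.
  reduce S modulo (f_1, f_2, g_3):
  remainder 2*x_2**2 - x_2 ≠ 0; add g_4 = 2*x_2**2 - x_2 to the basis.

The other S-polynomials (S(f_2,g_3), S(f_1,g_4), S(f_2,g_4), S(g_3,g_4)) all reduce to 0 modulo the current basis, so we have a Gröbner basis.
Inter-reduce: drop elements whose leading term is divisible by another's, tail-reduce, and make monic.

G = {x_1 - 2*x_2 + 1, x_2**2 + 2*x_2}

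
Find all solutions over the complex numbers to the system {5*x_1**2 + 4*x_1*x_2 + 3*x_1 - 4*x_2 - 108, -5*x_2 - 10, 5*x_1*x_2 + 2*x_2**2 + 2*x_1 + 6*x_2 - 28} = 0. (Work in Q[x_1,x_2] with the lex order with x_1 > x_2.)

Compute a lex Gröbner basis by Buchberger's algorithm.
f_1 = 5*x_1**2 + 4*x_1*x_2 + 3*x_1 - 4*x_2 - 108, LT = x_1**2.
f_2 = -5*x_2 - 10, LT = x_2.
f_3 = 5*x_1*x_2 + 2*x_1 + 2*x_2**2 + 6*x_2 - 28, LT = x_1*x_2.

S(f_1,f_3): lcm = x_1**2*x_2. S = -2/5*x_1**2 + 2/5*x_1*x_2**2 - 3/5*x_1*x_2 + 28/5*x_1 - 4/5*x_2**2 - 108/5*x_2.
  leading term x_1**2: subtract (-2/25)·f_1 from -2/5*x_1**2 + 2/5*x_1*x_2**2 - 3/5*x_1*x_2 + 28/5*x_1 - 4/5*x_2**2 - 108/5*x_2 → 2/5*x_1*x_2**2 - 7/25*x_1*x_2 + 146/25*x_1 - 4/5*x_2**2 - 548/25*x_2 - 216/25
  leading term x_1*x_2**2: subtract (-2/25*x_1*x_2)·f_2 from 2/5*x_1*x_2**2 - 7/25*x_1*x_2 + 146/25*x_1 - 4/5*x_2**2 - 548/25*x_2 - 216/25 → -27/25*x_1*x_2 + 146/25*x_1 - 4/5*x_2**2 - 548/25*x_2 - 216/25
  leading term x_1*x_2: subtract (27/125*x_1)·f_2 from -27/25*x_1*x_2 + 146/25*x_1 - 4/5*x_2**2 - 548/25*x_2 - 216/25 → 8*x_1 - 4/5*x_2**2 - 548/25*x_2 - 216/25
  leading term x_1: no divisor's leading term divides it; move 8*x_1 to the remainder.
  leading term x_2**2: subtract (4/25*x_2)·f_2 from -4/5*x_2**2 - 548/25*x_2 - 216/25 → -508/25*x_2 - 216/25
  leading term x_2: subtract (508/125)·f_2 from -508/25*x_2 - 216/25 → 32
  leading term 1: no divisor's leading term divides it; move 32 to the remainder.
  remainder 8*x_1 + 32 ≠ 0; add h_4 = 8*x_1 + 32 to the basis.

The other S-polynomials (S(f_1,f_2), S(f_2,f_3), S(f_1,h_4), S(f_2,h_4), S(f_3,h_4)) all reduce to 0 modulo the current basis, so we have a Gröbner basis.
Inter-reduce: drop elements whose leading term is divisible by another's, tail-reduce, and make monic.
Reduced Gröbner basis: {x_1 + 4, x_2 + 2}.

From the last basis element, x_2 + 2 = 0, so x_2 takes values in {-2}. Each choice, substituted upward through the basis, yields the corresponding point(s) of the solution set.
  x_2 = -2: the earlier basis element becomes x_1 + 4 = 0, giving x_1 = -4 — point (-4, -2).
Substituting each solution back into the original system confirms all equations vanish.

{(-4, -2)}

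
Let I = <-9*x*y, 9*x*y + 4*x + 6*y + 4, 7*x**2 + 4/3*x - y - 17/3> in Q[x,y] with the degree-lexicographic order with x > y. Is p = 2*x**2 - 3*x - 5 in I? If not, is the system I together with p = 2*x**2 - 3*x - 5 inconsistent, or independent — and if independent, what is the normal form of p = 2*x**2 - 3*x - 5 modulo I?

2*x**2 - 3*x - 5 lies in I (it reduces to 0).

First compute the reduced Gröbner basis of I by Buchberger's algorithm.
f_1 = -9*x*y, LT = x*y.
f_2 = 9*x*y + 4*x + 6*y + 4, LT = x*y.
f_3 = 7*x**2 + 4/3*x - y - 17/3, LT = x**2.

S(f_1,f_2): lcm = x*y. S = -4/9*x - 2/3*y - 4/9.
  leading term x: no divisor's leading term divides it; move -4/9*x to the remainder.
  leading term y: no divisor's leading term divides it; move -2/3*y to the remainder.
  leading term 1: no divisor's leading term divides it; move -4/9 to the remainder.
  remainder -4/9*x - 2/3*y - 4/9 ≠ 0; add h_4 = -4/9*x - 2/3*y - 4/9 to the basis.

S(f_1,f_3): lcm = x**2*y. S = -4/21*x*y + 1/7*y**2 + 17/21*y.
  leading term x*y: subtract (4/189)·f_1 from -4/21*x*y + 1/7*y**2 + 17/21*y → 1/7*y**2 + 17/21*y
  leading term y**2: no divisor's leading term divides it; move 1/7*y**2 to the remainder.
  leading term y: no divisor's leading term divides it; move 17/21*y to the remainder.
  remainder 1/7*y**2 + 17/21*y ≠ 0; add h_5 = 1/7*y**2 + 17/21*y to the basis.

S(f_2,f_3): lcm = x**2*y. S = 4/9*x**2 + 10/21*x*y + 1/7*y**2 + 4/9*x + 17/21*y.
  leading term x**2: subtract (4/63)·f_3 from 4/9*x**2 + 10/21*x*y + 1/7*y**2 + 4/9*x + 17/21*y → 10/21*x*y + 1/7*y**2 + 68/189*x + 55/63*y + 68/189
  leading term x*y: subtract (-10/189)·f_1 from 10/21*x*y + 1/7*y**2 + 68/189*x + 55/63*y + 68/189 → 1/7*y**2 + 68/189*x + 55/63*y + 68/189
  leading term y**2: subtract (1)·h_5 from 1/7*y**2 + 68/189*x + 55/63*y + 68/189 → 68/189*x + 4/63*y + 68/189
  leading term x: subtract (-17/21)·h_4 from 68/189*x + 4/63*y + 68/189 → -10/21*y
  leading term y: no divisor's leading term divides it; move -10/21*y to the remainder.
  remainder -10/21*y ≠ 0; add h_6 = -10/21*y to the basis.

S(f_1,h_4): lcm = x*y. S = -3/2*y**2 - y.
  leading term y**2: subtract (-21/2)·h_5 from -3/2*y**2 - y → 15/2*y
  leading term y: subtract (-63/4)·h_6 from 15/2*y → 0
  remainder 0.

S(f_2,h_4): lcm = x*y. S = -3/2*y**2 + 4/9*x - 1/3*y + 4/9.
  leading term y**2: subtract (-21/2)·h_5 from -3/2*y**2 + 4/9*x - 1/3*y + 4/9 → 4/9*x + 49/6*y + 4/9
  leading term x: subtract (-1)·h_4 from 4/9*x + 49/6*y + 4/9 → 15/2*y
  leading term y: subtract (-63/4)·h_6 from 15/2*y → 0
  remainder 0.

S(f_3,h_4): lcm = x**2. S = -3/2*x*y - 17/21*x - 1/7*y - 17/21.
  leading term x*y: subtract (1/6)·f_1 from -3/2*x*y - 17/21*x - 1/7*y - 17/21 → -17/21*x - 1/7*y - 17/21
  leading term x: subtract (51/28)·h_4 from -17/21*x - 1/7*y - 17/21 → 15/14*y
  leading term y: subtract (-9/4)·h_6 from 15/14*y → 0
  remainder 0.

S(f_1,h_5): lcm = x*y**2. S = -17/3*x*y.
  leading term x*y: subtract (17/27)·f_1 from -17/3*x*y → 0
  remainder 0.

S(f_2,h_5): lcm = x*y**2. S = -47/9*x*y + 2/3*y**2 + 4/9*y.
  leading term x*y: subtract (47/81)·f_1 from -47/9*x*y + 2/3*y**2 + 4/9*y → 2/3*y**2 + 4/9*y
  leading term y**2: subtract (14/3)·h_5 from 2/3*y**2 + 4/9*y → -10/3*y
  leading term y: subtract (7)·h_6 from -10/3*y → 0
  remainder 0.

S(f_3,h_5): leading monomials are coprime, so the S-polynomial reduces to 0 (Buchberger's first criterion).
S(h_4,h_5): leading monomials are coprime, so the S-polynomial reduces to 0 (Buchberger's first criterion).
S(f_1,h_6): lcm = x*y. S = 0.
  remainder 0.

S(f_2,h_6): lcm = x*y. S = 4/9*x + 2/3*y + 4/9.
  leading term x: subtract (-1)·h_4 from 4/9*x + 2/3*y + 4/9 → 0
  remainder 0.

S(f_3,h_6): leading monomials are coprime, so the S-polynomial reduces to 0 (Buchberger's first criterion).
S(h_4,h_6): leading monomials are coprime, so the S-polynomial reduces to 0 (Buchberger's first criterion).
S(h_5,h_6): lcm = y**2. S = 17/3*y.
  leading term y: subtract (-119/10)·h_6 from 17/3*y → 0
  remainder 0.

Every S-polynomial of the final basis reduces to 0, so we have a Gröbner basis.
Inter-reduce: drop elements whose leading term is divisible by another's, tail-reduce, and make monic.
Reduced Gröbner basis: {x + 1, y}.
Label its elements g_1 = x + 1, g_2 = y.

Reduce p = 2*x**2 - 3*x - 5 modulo G:
  leading term x**2: subtract (2*x)·g_1 from 2*x**2 - 3*x - 5 → -5*x - 5
  leading term x: subtract (-5)·g_1 from -5*x - 5 → 0
  normal form = 0.
Since the normal form is 0, p ∈ I.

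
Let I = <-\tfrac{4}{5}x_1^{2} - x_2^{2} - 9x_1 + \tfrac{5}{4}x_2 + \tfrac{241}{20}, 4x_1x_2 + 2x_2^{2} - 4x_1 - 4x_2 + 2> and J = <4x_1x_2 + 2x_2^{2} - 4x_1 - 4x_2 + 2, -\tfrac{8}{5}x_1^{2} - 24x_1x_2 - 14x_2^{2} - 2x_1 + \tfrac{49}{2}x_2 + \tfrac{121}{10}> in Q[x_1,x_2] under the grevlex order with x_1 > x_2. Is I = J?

No, the ideals differ.

For a fixed monomial order, each ideal has a unique reduced Gröbner basis; comparing bases decides equality.
Buchberger on the first generating set:
f_1 = -\tfrac{4}{5}x_1^{2} - x_2^{2} - 9x_1 + \tfrac{5}{4}x_2 + \tfrac{241}{20}, LT = x_1^{2}.
f_2 = 4x_1x_2 + 2x_2^{2} - 4x_1 - 4x_2 + 2, LT = x_1x_2.

S(f_1,f_2): lcm = x_1^{2}x_2. S = -\tfrac{1}{2}x_1x_2^{2} + \tfrac{5}{4}x_2^{3} + x_1^{2} + \tfrac{49}{4}x_1x_2 - \tfrac{25}{16}x_2^{2} - \tfrac{1}{2}x_1 - \tfrac{241}{16}x_2.
  reduce S modulo (f_1, f_2):
  remainder \tfrac{3}{2}x_2^{3} - \tfrac{147}{16}x_2^{2} - \tfrac{3}{2}x_2 + \tfrac{147}{16} ≠ 0; add g_3 = \tfrac{3}{2}x_2^{3} - \tfrac{147}{16}x_2^{2} - \tfrac{3}{2}x_2 + \tfrac{147}{16} to the basis.

The other S-polynomials (S(f_1,g_3), S(f_2,g_3)) all reduce to 0 modulo the current basis, so we have a Gröbner basis.
Inter-reduce: drop elements whose leading term is divisible by another's, tail-reduce, and make monic.
Reduced Gröbner basis: {x_2^{3} - \tfrac{49}{8}x_2^{2} - x_2 + \tfrac{49}{8}, x_1^{2} + \tfrac{5}{4}x_2^{2} + \tfrac{45}{4}x_1 - \tfrac{25}{16}x_2 - \tfrac{241}{16}, x_1x_2 + \tfrac{1}{2}x_2^{2} - x_1 - x_2 + \tfrac{1}{2}}.

Buchberger on the second generating set:
h_1 = 4x_1x_2 + 2x_2^{2} - 4x_1 - 4x_2 + 2, LT = x_1x_2.
h_2 = -\tfrac{8}{5}x_1^{2} - 24x_1x_2 - 14x_2^{2} - 2x_1 + \tfrac{49}{2}x_2 + \tfrac{121}{10}, LT = x_1^{2}.

S(h_1,h_2): lcm = x_1^{2}x_2. S = -\tfrac{29}{2}x_1x_2^{2} - \tfrac{35}{4}x_2^{3} - x_1^{2} - \tfrac{9}{4}x_1x_2 + \tfrac{245}{16}x_2^{2} + \tfrac{1}{2}x_1 + \tfrac{121}{16}x_2.
  reduce S modulo (h_1, h_2):
  remainder -\tfrac{3}{2}x_2^{3} + \tfrac{167}{16}x_2^{2} - \tfrac{9}{4}x_2 - \tfrac{107}{16} ≠ 0; add k_3 = -\tfrac{3}{2}x_2^{3} + \tfrac{167}{16}x_2^{2} - \tfrac{9}{4}x_2 - \tfrac{107}{16} to the basis.

The other S-polynomials (S(h_1,k_3), S(h_2,k_3)) all reduce to 0 modulo the current basis, so we have a Gröbner basis.
Inter-reduce: drop elements whose leading term is divisible by another's, tail-reduce, and make monic.
Reduced Gröbner basis: {x_2^{3} - \tfrac{167}{24}x_2^{2} + \tfrac{3}{2}x_2 + \tfrac{107}{24}, x_1^{2} + \tfrac{5}{4}x_2^{2} + \tfrac{65}{4}x_1 - \tfrac{5}{16}x_2 - \tfrac{241}{16}, x_1x_2 + \tfrac{1}{2}x_2^{2} - x_1 - x_2 + \tfrac{1}{2}}.

The bases are distinct; the ideals are different.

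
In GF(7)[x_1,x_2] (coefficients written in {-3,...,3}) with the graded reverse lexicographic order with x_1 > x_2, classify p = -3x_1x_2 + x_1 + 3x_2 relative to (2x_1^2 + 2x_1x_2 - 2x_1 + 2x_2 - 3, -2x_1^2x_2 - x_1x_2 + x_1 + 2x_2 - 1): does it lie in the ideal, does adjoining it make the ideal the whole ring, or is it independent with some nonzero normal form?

-3x_1x_2 + x_1 + 3x_2 is independent of I; its normal form modulo I is -2x_2^2 - 2x_1 - 2x_2.

First compute the reduced Gröbner basis of I by Buchberger's algorithm.
f_1 = 2x_1^2 + 2x_1x_2 - 2x_1 + 2x_2 - 3, LT = x_1^2.
f_2 = -2x_1^2x_2 - x_1x_2 + x_1 + 2x_2 - 1, LT = x_1^2x_2.

S(f_1,f_2): lcm = x_1^2x_2. S = x_1x_2^2 + 2x_1x_2 + x_2^2 - 3x_1 + 3x_2 + 3.
  leading term x_1x_2^2: no divisor's leading term divides it; move x_1x_2^2 to the remainder.
  leading term x_1x_2: no divisor's leading term divides it; move 2x_1x_2 to the remainder.
  leading term x_2^2: no divisor's leading term divides it; move x_2^2 to the remainder.
  leading term x_1: no divisor's leading term divides it; move -3x_1 to the remainder.
  leading term x_2: no divisor's leading term divides it; move 3x_2 to the remainder.
  leading term 1: no divisor's leading term divides it; move 3 to the remainder.
  remainder x_1x_2^2 + 2x_1x_2 + x_2^2 - 3x_1 + 3x_2 + 3 ≠ 0; add h_3 = x_1x_2^2 + 2x_1x_2 + x_2^2 - 3x_1 + 3x_2 + 3 to the basis.

S(f_1,h_3): lcm = x_1^2x_2^2. S = x_1x_2^3 - 2x_1^2x_2 - 2x_1x_2^2 + x_2^3 + 3x_1^2 - 3x_1x_2 + 2x_2^2 - 3x_1.
  leading term x_1x_2^3: subtract (x_2)·h_3 from x_1x_2^3 - 2x_1^2x_2 - 2x_1x_2^2 + x_2^3 + 3x_1^2 - 3x_1x_2 + 2x_2^2 - 3x_1 → -2x_1^2x_2 + 3x_1x_2^2 + 3x_1^2 - x_2^2 - 3x_1 - 3x_2
  leading term x_1^2x_2: subtract (-x_2)·f_1 from -2x_1^2x_2 + 3x_1x_2^2 + 3x_1^2 - x_2^2 - 3x_1 - 3x_2 → -2x_1x_2^2 + 3x_1^2 - 2x_1x_2 + x_2^2 - 3x_1 + x_2
  leading term x_1x_2^2: subtract (-2)·h_3 from -2x_1x_2^2 + 3x_1^2 - 2x_1x_2 + x_2^2 - 3x_1 + x_2 → 3x_1^2 + 2x_1x_2 + 3x_2^2 - 2x_1 - 1
  leading term x_1^2: subtract (-2)·f_1 from 3x_1^2 + 2x_1x_2 + 3x_2^2 - 2x_1 - 1 → -x_1x_2 + 3x_2^2 + x_1 - 3x_2
  leading term x_1x_2: no divisor's leading term divides it; move -x_1x_2 to the remainder.
  leading term x_2^2: no divisor's leading term divides it; move 3x_2^2 to the remainder.
  leading term x_1: no divisor's leading term divides it; move x_1 to the remainder.
  leading term x_2: no divisor's leading term divides it; move -3x_2 to the remainder.
  remainder -x_1x_2 + 3x_2^2 + x_1 - 3x_2 ≠ 0; add h_4 = -x_1x_2 + 3x_2^2 + x_1 - 3x_2 to the basis.

S(h_3,h_4): lcm = x_1x_2^2. S = 3x_2^3 + 3x_1x_2 - 2x_2^2 - 3x_1 + 3x_2 + 3.
  leading term x_2^3: no divisor's leading term divides it; move 3x_2^3 to the remainder.
  leading term x_1x_2: subtract (-3)·h_4 from 3x_1x_2 - 2x_2^2 - 3x_1 + 3x_2 + 3 → x_2 + 3
  leading term x_2: no divisor's leading term divides it; move x_2 to the remainder.
  leading term 1: no divisor's leading term divides it; move 3 to the remainder.
  remainder 3x_2^3 + x_2 + 3 ≠ 0; add h_5 = 3x_2^3 + x_2 + 3 to the basis.

The other S-polynomials (S(f_2,h_3), S(f_1,h_4), S(f_2,h_4), S(f_1,h_5), S(f_2,h_5), S(h_3,h_5), S(h_4,h_5)) all reduce to 0 modulo the current basis, so we have a Gröbner basis.
Inter-reduce: drop elements whose leading term is divisible by another's, tail-reduce, and make monic.
Reduced Gröbner basis: {x_2^3 - 2x_2 + 1, x_1^2 + 3x_2^2 - 2x_2 + 2, x_1x_2 - 3x_2^2 - x_1 + 3x_2}.
Label its elements g_1 = x_2^3 - 2x_2 + 1, g_2 = x_1^2 + 3x_2^2 - 2x_2 + 2, g_3 = x_1x_2 - 3x_2^2 - x_1 + 3x_2.

Reduce p = -3x_1x_2 + x_1 + 3x_2 modulo G:
  leading term x_1x_2: subtract (-3)·g_3 from -3x_1x_2 + x_1 + 3x_2 → -2x_2^2 - 2x_1 - 2x_2
  leading term x_2^2: no divisor's leading term divides it; move -2x_2^2 to the remainder.
  leading term x_1: no divisor's leading term divides it; move -2x_1 to the remainder.
  leading term x_2: no divisor's leading term divides it; move -2x_2 to the remainder.
  normal form = -2x_2^2 - 2x_1 - 2x_2.
The normal form is nonzero, so p ∉ I. Since p minus its normal form lies in I, I + (p) = I + (r) where r = -2x_2^2 - 2x_1 - 2x_2; decide whether this ideal is the whole ring.
Run Buchberger on G together with r (pairs among the g_i already reduce to 0 since G is a Gröbner basis):
g_1 = x_2^3 - 2x_2 + 1, LT = x_2^3.
g_2 = x_1^2 + 3x_2^2 - 2x_2 + 2, LT = x_1^2.
g_3 = x_1x_2 - 3x_2^2 - x_1 + 3x_2, LT = x_1x_2.
r = -2x_2^2 - 2x_1 - 2x_2, LT = x_2^2.

S(g_1,r): lcm = x_2^3. S = -x_1x_2 - x_2^2 - 2x_2 + 1.
  leading term x_1x_2: subtract (-1)·g_3 from -x_1x_2 - x_2^2 - 2x_2 + 1 → 3x_2^2 - x_1 + x_2 + 1
  leading term x_2^2: subtract (2)·r from 3x_2^2 - x_1 + x_2 + 1 → 3x_1 - 2x_2 + 1
  leading term x_1: no divisor's leading term divides it; move 3x_1 to the remainder.
  leading term x_2: no divisor's leading term divides it; move -2x_2 to the remainder.
  leading term 1: no divisor's leading term divides it; move 1 to the remainder.
  remainder 3x_1 - 2x_2 + 1 ≠ 0; add m_5 = 3x_1 - 2x_2 + 1 to the basis.

S(g_3,r): lcm = x_1x_2^2. S = -3x_2^3 - x_1^2 - 2x_1x_2 + 3x_2^2.
  leading term x_2^3: subtract (-3)·g_1 from -3x_2^3 - x_1^2 - 2x_1x_2 + 3x_2^2 → -x_1^2 - 2x_1x_2 + 3x_2^2 + x_2 + 3
  leading term x_1^2: subtract (-1)·g_2 from -x_1^2 - 2x_1x_2 + 3x_2^2 + x_2 + 3 → -2x_1x_2 - x_2^2 - x_2 - 2
  leading term x_1x_2: subtract (-2)·g_3 from -2x_1x_2 - x_2^2 - x_2 - 2 → -2x_1 - 2x_2 - 2
  leading term x_1: subtract (-3)·m_5 from -2x_1 - 2x_2 - 2 → -x_2 + 1
  leading term x_2: no divisor's leading term divides it; move -x_2 to the remainder.
  leading term 1: no divisor's leading term divides it; move 1 to the remainder.
  remainder -x_2 + 1 ≠ 0; add m_6 = -x_2 + 1 to the basis.

The other S-polynomials (S(g_1,g_2), S(g_1,g_3), S(g_2,g_3), S(g_2,r), S(g_1,m_5), S(g_2,m_5), S(g_3,m_5), S(r,m_5), S(g_1,m_6), S(g_2,m_6), S(g_3,m_6), S(r,m_6), S(m_5,m_6)) all reduce to 0 modulo the current basis, so we have a Gröbner basis.
Inter-reduce: drop elements whose leading term is divisible by another's, tail-reduce, and make monic.
Reduced Gröbner basis: {x_1 + 2, x_2 - 1}.
The reduced Gröbner basis of I + (p) is {x_1 + 2, x_2 - 1} ≠ {1}, a proper ideal, so the enlarged system stays consistent: p is independent of I, with normal form -2x_2^2 - 2x_1 - 2x_2.

Ideal membership is decidable via reduction modulo a Gröbner basis.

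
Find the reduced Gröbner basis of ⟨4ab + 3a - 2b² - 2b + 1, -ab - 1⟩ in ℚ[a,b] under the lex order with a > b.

f_1 = 4ab + 3a - 2b² - 2b + 1, LT = ab.
f_2 = -ab - 1, LT = ab.

S(f_1,f_2): lcm = ab. S = ¾a - ½b² - ½b - ¾.
  leading term a: no divisor's leading term divides it; move ¾a to the remainder.
  leading term b²: no divisor's leading term divides it; move -½b² to the remainder.
  leading term b: no divisor's leading term divides it; move -½b to the remainder.
  leading term 1: no divisor's leading term divides it; move -¾ to the remainder.
  remainder ¾a - ½b² - ½b - ¾ ≠ 0; add g_3 = ¾a - ½b² - ½b - ¾ to the basis.

S(f_1,g_3): lcm = ab. S = ¾a + ⅔b³ + ⅙b² + ½b + ¼.
  leading term a: subtract (1)·g_3 from ¾a + ⅔b³ + ⅙b² + ½b + ¼ → ⅔b³ + ⅔b² + b + 1
  leading term b³: no divisor's leading term divides it; move ⅔b³ to the remainder.
  leading term b²: no divisor's leading term divides it; move ⅔b² to the remainder.
  leading term b: no divisor's leading term divides it; move b to the remainder.
  leading term 1: no divisor's leading term divides it; move 1 to the remainder.
  remainder ⅔b³ + ⅔b² + b + 1 ≠ 0; add g_4 = ⅔b³ + ⅔b² + b + 1 to the basis.

The other S-polynomials (S(f_2,g_3), S(f_1,g_4), S(f_2,g_4), S(g_3,g_4)) all reduce to 0 modulo the current basis, so we have a Gröbner basis.
Inter-reduce: drop elements whose leading term is divisible by another's, tail-reduce, and make monic.

G = {a - ⅔b² - ⅔b - 1, b³ + b² + 3/2b + 3/2}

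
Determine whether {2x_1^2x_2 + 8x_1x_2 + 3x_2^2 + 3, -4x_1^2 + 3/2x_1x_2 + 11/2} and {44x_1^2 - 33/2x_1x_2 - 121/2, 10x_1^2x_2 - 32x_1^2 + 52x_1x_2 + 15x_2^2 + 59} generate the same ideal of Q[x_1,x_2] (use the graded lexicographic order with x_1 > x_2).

Yes, the ideals are equal.

Two ideals are equal iff their reduced Gröbner bases coincide (the reduced basis is unique for a fixed ordering).
Buchberger on the first generating set:
f_1 = 2x_1^2x_2 + 8x_1x_2 + 3x_2^2 + 3, LT = x_1^2x_2.
f_2 = -4x_1^2 + 3/2x_1x_2 + 11/2, LT = x_1^2.

S(f_1,f_2): lcm = x_1^2x_2. S = 3/8x_1x_2^2 + 4x_1x_2 + 3/2x_2^2 + 11/8x_2 + 3/2.
  reduce S modulo (f_1, f_2):
  remainder 3/8x_1x_2^2 + 4x_1x_2 + 3/2x_2^2 + 11/8x_2 + 3/2 ≠ 0; add g_3 = 3/8x_1x_2^2 + 4x_1x_2 + 3/2x_2^2 + 11/8x_2 + 3/2 to the basis.

S(f_1,g_3): lcm = x_1^2x_2^2. S = -32/3x_1^2x_2 + 3/2x_2^3 - 11/3x_1x_2 - 4x_1 + 3/2x_2.
  reduce S modulo (f_1, f_2, g_3):
  remainder 3/2x_2^3 + 39x_1x_2 + 16x_2^2 - 4x_1 + 3/2x_2 + 16 ≠ 0; add g_4 = 3/2x_2^3 + 39x_1x_2 + 16x_2^2 - 4x_1 + 3/2x_2 + 16 to the basis.

The other S-polynomials (S(f_2,g_3), S(f_1,g_4), S(f_2,g_4), S(g_3,g_4)) all reduce to 0 modulo the current basis, so we have a Gröbner basis.
Inter-reduce: drop elements whose leading term is divisible by another's, tail-reduce, and make monic.
Reduced Gröbner basis: {x_1x_2^2 + 32/3x_1x_2 + 4x_2^2 + 11/3x_2 + 4, x_2^3 + 26x_1x_2 + 32/3x_2^2 - 8/3x_1 + x_2 + 32/3, x_1^2 - 3/8x_1x_2 - 11/8}.

Buchberger on the second generating set:
h_1 = 44x_1^2 - 33/2x_1x_2 - 121/2, LT = x_1^2.
h_2 = 10x_1^2x_2 - 32x_1^2 + 52x_1x_2 + 15x_2^2 + 59, LT = x_1^2x_2.

S(h_1,h_2): lcm = x_1^2x_2. S = -3/8x_1x_2^2 + 16/5x_1^2 - 26/5x_1x_2 - 3/2x_2^2 - 11/8x_2 - 59/10.
  reduce S modulo (h_1, h_2):
  remainder -3/8x_1x_2^2 - 4x_1x_2 - 3/2x_2^2 - 11/8x_2 - 3/2 ≠ 0; add k_3 = -3/8x_1x_2^2 - 4x_1x_2 - 3/2x_2^2 - 11/8x_2 - 3/2 to the basis.

S(h_1,k_3): lcm = x_1^2x_2^2. S = -3/8x_1x_2^3 - 32/3x_1^2x_2 - 4x_1x_2^2 - 11/3x_1x_2 - 11/8x_2^2 - 4x_1.
  reduce S modulo (h_1, h_2, k_3):
  remainder 3/2x_2^3 + 39x_1x_2 + 16x_2^2 - 4x_1 + 3/2x_2 + 16 ≠ 0; add k_4 = 3/2x_2^3 + 39x_1x_2 + 16x_2^2 - 4x_1 + 3/2x_2 + 16 to the basis.

The other S-polynomials (S(h_2,k_3), S(h_1,k_4), S(h_2,k_4), S(k_3,k_4)) all reduce to 0 modulo the current basis, so we have a Gröbner basis.
Inter-reduce: drop elements whose leading term is divisible by another's, tail-reduce, and make monic.
Reduced Gröbner basis: {x_1x_2^2 + 32/3x_1x_2 + 4x_2^2 + 11/3x_2 + 4, x_2^3 + 26x_1x_2 + 32/3x_2^2 - 8/3x_1 + x_2 + 32/3, x_1^2 - 3/8x_1x_2 - 11/8}.

Same reduced basis, so the two generating sets span the same ideal.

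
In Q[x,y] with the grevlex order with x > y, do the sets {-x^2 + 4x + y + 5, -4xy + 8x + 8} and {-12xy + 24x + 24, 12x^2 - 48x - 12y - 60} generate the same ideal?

Two ideals are equal iff their reduced Gröbner bases coincide (the reduced basis is unique for a fixed ordering).
Buchberger on the first generating set:
f_1 = -x^2 + 4x + y + 5, LT = x^2.
f_2 = -4xy + 8x + 8, LT = xy.

S(f_1,f_2): lcm = x^2y. S = 2x^2 - 4xy - y^2 + 2x - 5y.
  reduce S modulo (f_1, f_2):
  remainder -y^2 + 2x - 3y + 2 ≠ 0; add g_3 = -y^2 + 2x - 3y + 2 to the basis.

The other S-polynomials (S(f_1,g_3), S(f_2,g_3)) all reduce to 0 modulo the current basis, so we have a Gröbner basis.
Inter-reduce: drop elements whose leading term is divisible by another's, tail-reduce, and make monic.
Reduced Gröbner basis: {x^2 - 4x - y - 5, xy - 2x - 2, y^2 - 2x + 3y - 2}.

Buchberger on the second generating set:
h_1 = -12xy + 24x + 24, LT = xy.
h_2 = 12x^2 - 48x - 12y - 60, LT = x^2.

S(h_1,h_2): lcm = x^2y. S = -2x^2 + 4xy + y^2 - 2x + 5y.
  reduce S modulo (h_1, h_2):
  remainder y^2 - 2x + 3y - 2 ≠ 0; add k_3 = y^2 - 2x + 3y - 2 to the basis.

The other S-polynomials (S(h_1,k_3), S(h_2,k_3)) all reduce to 0 modulo the current basis, so we have a Gröbner basis.
Inter-reduce: drop elements whose leading term is divisible by another's, tail-reduce, and make monic.
Reduced Gröbner basis: {x^2 - 4x - y - 5, xy - 2x - 2, y^2 - 2x + 3y - 2}.

Same reduced basis, so the two generating sets span the same ideal.

Yes, the ideals are equal.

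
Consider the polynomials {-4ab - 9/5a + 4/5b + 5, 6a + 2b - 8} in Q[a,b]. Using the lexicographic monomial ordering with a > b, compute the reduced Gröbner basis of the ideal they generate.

G = {a + 1/3b - 4/3, b^2 - 59/20b + 39/20}

f_1 = -4ab - 9/5a + 4/5b + 5, LT = ab.
f_2 = 6a + 2b - 8, LT = a.

S(f_1,f_2): lcm = ab. S = 9/20a - 1/3b^2 + 17/15b - 5/4.
  leading term a: subtract (3/40)·f_2 from 9/20a - 1/3b^2 + 17/15b - 5/4 → -1/3b^2 + 59/60b - 13/20
  leading term b^2: no divisor's leading term divides it; move -1/3b^2 to the remainder.
  leading term b: no divisor's leading term divides it; move 59/60b to the remainder.
  leading term 1: no divisor's leading term divides it; move -13/20 to the remainder.
  remainder -1/3b^2 + 59/60b - 13/20 ≠ 0; add g_3 = -1/3b^2 + 59/60b - 13/20 to the basis.

The other S-polynomials (S(f_1,g_3), S(f_2,g_3)) all reduce to 0 modulo the current basis, so we have a Gröbner basis.
Inter-reduce: drop elements whose leading term is divisible by another's, tail-reduce, and make monic.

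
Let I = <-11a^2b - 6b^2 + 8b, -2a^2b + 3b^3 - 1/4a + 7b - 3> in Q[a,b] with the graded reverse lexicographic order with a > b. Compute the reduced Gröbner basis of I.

G = {a^3 + 12a^2 + 6/11ab - 8/11a + 72/11b - 96/11, a^2b + 6/11b^2 - 8/11b, b^3 + 4/11b^2 - 1/12a + 61/33b - 1}

The reduced Gröbner basis is the canonical form of the ideal for this ordering.

f_1 = -11a^2b - 6b^2 + 8b, LT = a^2b.
f_2 = -2a^2b + 3b^3 - 1/4a + 7b - 3, LT = a^2b.

S(f_1,f_2): lcm = a^2b. S = 3/2b^3 + 6/11b^2 - 1/8a + 61/22b - 3/2.
  leading term b^3: no divisor's leading term divides it; move 3/2b^3 to the remainder.
  leading term b^2: no divisor's leading term divides it; move 6/11b^2 to the remainder.
  leading term a: no divisor's leading term divides it; move -1/8a to the remainder.
  leading term b: no divisor's leading term divides it; move 61/22b to the remainder.
  leading term 1: no divisor's leading term divides it; move -3/2 to the remainder.
  remainder 3/2b^3 + 6/11b^2 - 1/8a + 61/22b - 3/2 ≠ 0; add g_3 = 3/2b^3 + 6/11b^2 - 1/8a + 61/22b - 3/2 to the basis.

S(f_1,g_3): lcm = a^2b^3. S = -4/11a^2b^2 + 6/11b^4 + 1/12a^3 - 61/33a^2b - 8/11b^3 + a^2.
  leading term a^2b^2: subtract (4/121b)·f_1 from -4/11a^2b^2 + 6/11b^4 + 1/12a^3 - 61/33a^2b - 8/11b^3 + a^2 → 6/11b^4 + 1/12a^3 - 61/33a^2b - 64/121b^3 + a^2 - 32/121b^2
  leading term b^4: subtract (4/11b)·g_3 from 6/11b^4 + 1/12a^3 - 61/33a^2b - 64/121b^3 + a^2 - 32/121b^2 → 1/12a^3 - 61/33a^2b - 8/11b^3 + a^2 + 1/22ab - 14/11b^2 + 6/11b
  leading term a^3: no divisor's leading term divides it; move 1/12a^3 to the remainder.
  leading term a^2b: subtract (61/363)·f_1 from -61/33a^2b - 8/11b^3 + a^2 + 1/22ab - 14/11b^2 + 6/11b → -8/11b^3 + a^2 + 1/22ab - 32/121b^2 - 290/363b
  leading term b^3: subtract (-16/33)·g_3 from -8/11b^3 + a^2 + 1/22ab - 32/121b^2 - 290/363b → a^2 + 1/22ab - 2/33a + 6/11b - 8/11
  leading term a^2: no divisor's leading term divides it; move a^2 to the remainder.
  leading term ab: no divisor's leading term divides it; move 1/22ab to the remainder.
  leading term a: no divisor's leading term divides it; move -2/33a to the remainder.
  leading term b: no divisor's leading term divides it; move 6/11b to the remainder.
  leading term 1: no divisor's leading term divides it; move -8/11 to the remainder.
  remainder 1/12a^3 + a^2 + 1/22ab - 2/33a + 6/11b - 8/11 ≠ 0; add g_4 = 1/12a^3 + a^2 + 1/22ab - 2/33a + 6/11b - 8/11 to the basis.

The other S-polynomials (S(f_2,g_3), S(f_1,g_4), S(f_2,g_4), S(g_3,g_4)) all reduce to 0 modulo the current basis, so we have a Gröbner basis.
Inter-reduce: drop elements whose leading term is divisible by another's, tail-reduce, and make monic.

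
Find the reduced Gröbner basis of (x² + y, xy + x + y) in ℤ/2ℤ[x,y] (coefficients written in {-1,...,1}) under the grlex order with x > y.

G = {x² + y, xy + x + y, y² + x}

This is the nonlinear analogue of row-reducing a linear system.

f_1 = x² + y, LT = x².
f_2 = xy + x + y, LT = xy.

S(f_1,f_2): lcm = x²y. S = x² + xy + y².
  leading term x²: subtract (1)·f_1 from x² + xy + y² → xy + y² + y
  leading term xy: subtract (1)·f_2 from xy + y² + y → y² + x
  leading term y²: no divisor's leading term divides it; move y² to the remainder.
  leading term x: no divisor's leading term divides it; move x to the remainder.
  remainder y² + x ≠ 0; add g_3 = y² + x to the basis.

The other S-polynomials (S(f_1,g_3), S(f_2,g_3)) all reduce to 0 modulo the current basis, so we have a Gröbner basis.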